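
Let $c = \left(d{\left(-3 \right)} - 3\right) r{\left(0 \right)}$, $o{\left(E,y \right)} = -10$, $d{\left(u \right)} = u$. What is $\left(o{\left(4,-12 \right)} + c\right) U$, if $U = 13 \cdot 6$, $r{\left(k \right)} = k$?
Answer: $-780$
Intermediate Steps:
$U = 78$
$c = 0$ ($c = \left(-3 - 3\right) 0 = \left(-6\right) 0 = 0$)
$\left(o{\left(4,-12 \right)} + c\right) U = \left(-10 + 0\right) 78 = \left(-10\right) 78 = -780$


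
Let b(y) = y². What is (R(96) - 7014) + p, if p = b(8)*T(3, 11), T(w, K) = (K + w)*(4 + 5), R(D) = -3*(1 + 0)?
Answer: 1047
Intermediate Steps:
R(D) = -3 (R(D) = -3*1 = -3)
T(w, K) = 9*K + 9*w (T(w, K) = (K + w)*9 = 9*K + 9*w)
p = 8064 (p = 8²*(9*11 + 9*3) = 64*(99 + 27) = 64*126 = 8064)
(R(96) - 7014) + p = (-3 - 7014) + 8064 = -7017 + 8064 = 1047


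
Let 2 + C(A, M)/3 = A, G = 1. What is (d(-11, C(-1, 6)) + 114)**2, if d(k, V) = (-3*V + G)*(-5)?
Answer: 676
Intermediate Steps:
C(A, M) = -6 + 3*A
d(k, V) = -5 + 15*V (d(k, V) = (-3*V + 1)*(-5) = (1 - 3*V)*(-5) = -5 + 15*V)
(d(-11, C(-1, 6)) + 114)**2 = ((-5 + 15*(-6 + 3*(-1))) + 114)**2 = ((-5 + 15*(-6 - 3)) + 114)**2 = ((-5 + 15*(-9)) + 114)**2 = ((-5 - 135) + 114)**2 = (-140 + 114)**2 = (-26)**2 = 676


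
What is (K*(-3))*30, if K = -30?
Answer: 2700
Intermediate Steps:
(K*(-3))*30 = -30*(-3)*30 = 90*30 = 2700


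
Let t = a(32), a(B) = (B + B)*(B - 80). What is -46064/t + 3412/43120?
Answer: 7799849/517440 ≈ 15.074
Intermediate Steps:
a(B) = 2*B*(-80 + B) (a(B) = (2*B)*(-80 + B) = 2*B*(-80 + B))
t = -3072 (t = 2*32*(-80 + 32) = 2*32*(-48) = -3072)
-46064/t + 3412/43120 = -46064/(-3072) + 3412/43120 = -46064*(-1/3072) + 3412*(1/43120) = 2879/192 + 853/10780 = 7799849/517440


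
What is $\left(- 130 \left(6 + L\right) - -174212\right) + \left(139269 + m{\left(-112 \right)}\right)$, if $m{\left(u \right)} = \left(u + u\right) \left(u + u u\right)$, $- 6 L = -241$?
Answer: $- \frac{7431866}{3} \approx -2.4773 \cdot 10^{6}$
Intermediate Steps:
$L = \frac{241}{6}$ ($L = \left(- \frac{1}{6}\right) \left(-241\right) = \frac{241}{6} \approx 40.167$)
$m{\left(u \right)} = 2 u \left(u + u^{2}\right)$
$\left(- 130 \left(6 + L\right) - -174212\right) + \left(139269 + m{\left(-112 \right)}\right) = \left(- 130 \left(6 + \frac{241}{6}\right) - -174212\right) + \left(139269 + 2 \left(-112\right)^{2} \left(1 - 112\right)\right) = \left(\left(-130\right) \frac{277}{6} + 174212\right) + \left(139269 + 2 \cdot 12544 \left(-111\right)\right) = \left(- \frac{18005}{3} + 174212\right) + \left(139269 - 2784768\right) = \frac{504631}{3} - 2645499 = - \frac{7431866}{3}$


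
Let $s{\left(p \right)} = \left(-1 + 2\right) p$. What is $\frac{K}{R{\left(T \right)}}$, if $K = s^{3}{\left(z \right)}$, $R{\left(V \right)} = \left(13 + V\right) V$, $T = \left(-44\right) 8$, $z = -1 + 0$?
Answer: $- \frac{1}{119328} \approx -8.3803 \cdot 10^{-6}$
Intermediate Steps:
$z = -1$
$T = -352$
$s{\left(p \right)} = p$ ($s{\left(p \right)} = 1 p = p$)
$R{\left(V \right)} = V \left(13 + V\right)$
$K = -1$ ($K = \left(-1\right)^{3} = -1$)
$\frac{K}{R{\left(T \right)}} = - \frac{1}{\left(-352\right) \left(13 - 352\right)} = - \frac{1}{\left(-352\right) \left(-339\right)} = - \frac{1}{119328}$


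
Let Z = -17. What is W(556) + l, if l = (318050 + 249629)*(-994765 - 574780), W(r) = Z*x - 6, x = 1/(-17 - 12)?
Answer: -25838934345752/29 ≈ -8.9100e+11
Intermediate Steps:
x = -1/29 (x = 1/(-29) = -1/29 ≈ -0.034483)
W(r) = -157/29 (W(r) = -17*(-1/29) - 6 = 17/29 - 6 = -157/29)
l = -890997736055 (l = 567679*(-1569545) = -890997736055)
W(556) + l = -157/29 - 890997736055 = -25838934345752/29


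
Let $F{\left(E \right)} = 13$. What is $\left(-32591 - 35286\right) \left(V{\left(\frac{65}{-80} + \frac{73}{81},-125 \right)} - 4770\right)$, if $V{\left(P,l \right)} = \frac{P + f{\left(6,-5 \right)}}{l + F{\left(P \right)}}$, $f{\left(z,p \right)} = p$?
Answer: $\frac{46995908552975}{145152} \approx 3.2377 \cdot 10^{8}$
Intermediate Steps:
$V{\left(P,l \right)} = \frac{-5 + P}{13 + l}$ ($V{\left(P,l \right)} = \frac{P - 5}{l + 13} = \frac{-5 + P}{13 + l}$)
$\left(-32591 - 35286\right) \left(V{\left(\frac{65}{-80} + \frac{73}{81},-125 \right)} - 4770\right) = \left(-32591 - 35286\right) \left(\frac{-5 + \left(\frac{65}{-80} + \frac{73}{81}\right)}{13 - 125} - 4770\right) = - 67877 \left(\frac{-5 + \left(65 \left(- \frac{1}{80}\right) + 73 \cdot \frac{1}{81}\right)}{-112} - 4770\right) = - 67877 \left(- \frac{-5 + \left(- \frac{13}{16} + \frac{73}{81}\right)}{112} - 4770\right) = - 67877 \left(- \frac{-5 + \frac{115}{1296}}{112} - 4770\right) = - 67877 \left(\left(- \frac{1}{112}\right) \left(- \frac{6365}{1296}\right) - 4770\right) = - 67877 \left(\frac{6365}{145152} - 4770\right) = \left(-67877\right) \left(- \frac{692368675}{145152}\right) = \frac{46995908552975}{145152}$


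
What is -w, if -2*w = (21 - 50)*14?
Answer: -203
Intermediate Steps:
w = 203 (w = -(21 - 50)*14/2 = -(-29)*14/2 = -½*(-406) = 203)
-w = -1*203 = -203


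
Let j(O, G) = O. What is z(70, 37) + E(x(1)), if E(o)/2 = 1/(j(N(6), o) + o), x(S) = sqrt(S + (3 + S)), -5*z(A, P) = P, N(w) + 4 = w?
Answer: -57/5 + 2*sqrt(5) ≈ -6.9279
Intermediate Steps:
N(w) = -4 + w
z(A, P) = -P/5
x(S) = sqrt(3 + 2*S)
E(o) = 2/(2 + o) (E(o) = 2/((-4 + 6) + o) = 2/(2 + o))
z(70, 37) + E(x(1)) = -1/5*37 + 2/(2 + sqrt(3 + 2*1)) = -37/5 + 2/(2 + sqrt(3 + 2)) = -37/5 + 2/(2 + sqrt(5))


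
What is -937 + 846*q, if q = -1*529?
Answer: -448471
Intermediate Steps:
q = -529
-937 + 846*q = -937 + 846*(-529) = -937 - 447534 = -448471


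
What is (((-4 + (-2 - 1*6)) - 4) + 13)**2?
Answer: 9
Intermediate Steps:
(((-4 + (-2 - 1*6)) - 4) + 13)**2 = (((-4 + (-2 - 6)) - 4) + 13)**2 = (((-4 - 8) - 4) + 13)**2 = ((-12 - 4) + 13)**2 = (-16 + 13)**2 = (-3)**2 = 9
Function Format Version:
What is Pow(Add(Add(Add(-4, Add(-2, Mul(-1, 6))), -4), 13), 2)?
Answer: 9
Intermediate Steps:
Pow(Add(Add(Add(-4, Add(-2, Mul(-1, 6))), -4), 13), 2) = Pow(Add(Add(Add(-4, Add(-2, -6)), -4), 13), 2) = Pow(Add(Add(Add(-4, -8), -4), 13), 2) = Pow(Add(Add(-12, -4), 13), 2) = Pow(Add(-16, 13), 2) = Pow(-3, 2) = 9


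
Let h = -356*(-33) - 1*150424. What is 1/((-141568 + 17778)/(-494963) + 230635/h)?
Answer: -68639488988/96989089465 ≈ -0.70770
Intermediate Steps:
h = -138676 (h = 11748 - 150424 = -138676)
1/((-141568 + 17778)/(-494963) + 230635/h) = 1/((-141568 + 17778)/(-494963) + 230635/(-138676)) = 1/(-123790*(-1/494963) + 230635*(-1/138676)) = 1/(123790/494963 - 230635/138676) = 1/(-96989089465/68639488988) = -68639488988/96989089465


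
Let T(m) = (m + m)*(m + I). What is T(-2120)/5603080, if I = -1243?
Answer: 356478/140077 ≈ 2.5449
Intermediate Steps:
T(m) = 2*m*(-1243 + m) (T(m) = (m + m)*(m - 1243) = (2*m)*(-1243 + m) = 2*m*(-1243 + m))
T(-2120)/5603080 = (2*(-2120)*(-1243 - 2120))/5603080 = (2*(-2120)*(-3363))*(1/5603080) = 14259120*(1/5603080) = 356478/140077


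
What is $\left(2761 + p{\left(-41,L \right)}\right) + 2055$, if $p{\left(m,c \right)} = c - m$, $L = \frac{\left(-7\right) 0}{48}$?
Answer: $4857$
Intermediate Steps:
$L = 0$ ($L = 0 \cdot \frac{1}{48} = 0$)
$\left(2761 + p{\left(-41,L \right)}\right) + 2055 = \left(2761 + \left(0 - -41\right)\right) + 2055 = \left(2761 + \left(0 + 41\right)\right) + 2055 = \left(2761 + 41\right) + 2055 = 2802 + 2055 = 4857$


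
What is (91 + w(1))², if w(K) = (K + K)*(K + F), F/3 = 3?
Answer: 12321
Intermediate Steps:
F = 9 (F = 3*3 = 9)
w(K) = 2*K*(9 + K) (w(K) = (K + K)*(K + 9) = (2*K)*(9 + K) = 2*K*(9 + K))
(91 + w(1))² = (91 + 2*1*(9 + 1))² = (91 + 2*1*10)² = (91 + 20)² = 111² = 12321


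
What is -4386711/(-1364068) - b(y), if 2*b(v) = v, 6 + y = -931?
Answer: 643452569/1364068 ≈ 471.72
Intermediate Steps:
y = -937 (y = -6 - 931 = -937)
b(v) = v/2
-4386711/(-1364068) - b(y) = -4386711/(-1364068) - (-937)/2 = -4386711*(-1/1364068) - 1*(-937/2) = 4386711/1364068 + 937/2 = 643452569/1364068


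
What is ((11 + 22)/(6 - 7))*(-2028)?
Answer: 66924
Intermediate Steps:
((11 + 22)/(6 - 7))*(-2028) = (33/(-1))*(-2028) = (33*(-1))*(-2028) = -33*(-2028) = 66924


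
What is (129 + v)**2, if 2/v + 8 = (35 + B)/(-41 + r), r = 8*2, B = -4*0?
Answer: 36638809/2209 ≈ 16586.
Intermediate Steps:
B = 0
r = 16
v = -10/47 (v = 2/(-8 + (35 + 0)/(-41 + 16)) = 2/(-8 + 35/(-25)) = 2/(-8 + 35*(-1/25)) = 2/(-8 - 7/5) = 2/(-47/5) = 2*(-5/47) = -10/47 ≈ -0.21277)
(129 + v)**2 = (129 - 10/47)**2 = (6053/47)**2 = 36638809/2209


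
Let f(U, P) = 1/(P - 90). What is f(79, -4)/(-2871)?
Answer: 1/269874 ≈ 3.7054e-6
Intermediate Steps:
f(U, P) = 1/(-90 + P)
f(79, -4)/(-2871) = 1/(-90 - 4*(-2871)) = -1/2871/(-94) = -1/94*(-1/2871) = 1/269874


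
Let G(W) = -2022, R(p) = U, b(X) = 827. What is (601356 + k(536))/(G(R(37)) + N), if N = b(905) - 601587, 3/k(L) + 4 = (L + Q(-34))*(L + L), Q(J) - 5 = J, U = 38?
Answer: -326836986003/327612017000 ≈ -0.99763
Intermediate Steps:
R(p) = 38
Q(J) = 5 + J
k(L) = 3/(-4 + 2*L*(-29 + L)) (k(L) = 3/(-4 + (L + (5 - 34))*(L + L)) = 3/(-4 + (L - 29)*(2*L)) = 3/(-4 + (-29 + L)*(2*L)) = 3/(-4 + 2*L*(-29 + L)))
N = -600760 (N = 827 - 601587 = -600760)
(601356 + k(536))/(G(R(37)) + N) = (601356 + 3/(2*(-2 + 536² - 29*536)))/(-2022 - 600760) = (601356 + 3/(2*(-2 + 287296 - 15544)))/(-602782) = (601356 + (3/2)/271750)*(-1/602782) = (601356 + (3/2)*(1/271750))*(-1/602782) = (601356 + 3/543500)*(-1/602782) = (326836986003/543500)*(-1/602782) = -326836986003/327612017000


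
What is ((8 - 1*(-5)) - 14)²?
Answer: 1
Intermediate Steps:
((8 - 1*(-5)) - 14)² = ((8 + 5) - 14)² = (13 - 14)² = (-1)² = 1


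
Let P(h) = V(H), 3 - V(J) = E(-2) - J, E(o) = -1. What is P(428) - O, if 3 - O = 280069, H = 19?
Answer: 280089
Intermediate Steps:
V(J) = 4 + J (V(J) = 3 - (-1 - J) = 3 + (1 + J) = 4 + J)
O = -280066 (O = 3 - 1*280069 = 3 - 280069 = -280066)
P(h) = 23 (P(h) = 4 + 19 = 23)
P(428) - O = 23 - 1*(-280066) = 23 + 280066 = 280089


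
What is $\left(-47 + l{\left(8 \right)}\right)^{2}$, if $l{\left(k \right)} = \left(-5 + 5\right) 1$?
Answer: $2209$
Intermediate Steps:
$l{\left(k \right)} = 0$ ($l{\left(k \right)} = 0 \cdot 1 = 0$)
$\left(-47 + l{\left(8 \right)}\right)^{2} = \left(-47 + 0\right)^{2} = \left(-47\right)^{2} = 2209$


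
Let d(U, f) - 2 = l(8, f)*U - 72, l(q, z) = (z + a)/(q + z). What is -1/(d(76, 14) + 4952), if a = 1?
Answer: -11/54272 ≈ -0.00020268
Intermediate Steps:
l(q, z) = (1 + z)/(q + z) (l(q, z) = (z + 1)/(q + z) = (1 + z)/(q + z))
d(U, f) = -70 + U*(1 + f)/(8 + f) (d(U, f) = 2 + (((1 + f)/(8 + f))*U - 72) = 2 + (U*(1 + f)/(8 + f) - 72) = 2 + (-72 + U*(1 + f)/(8 + f)) = -70 + U*(1 + f)/(8 + f))
-1/(d(76, 14) + 4952) = -1/((-560 - 70*14 + 76*(1 + 14))/(8 + 14) + 4952) = -1/((-560 - 980 + 76*15)/22 + 4952) = -1/((-560 - 980 + 1140)/22 + 4952) = -1/((1/22)*(-400) + 4952) = -1/(-200/11 + 4952) = -1/54272/11 = -1*11/54272 = -11/54272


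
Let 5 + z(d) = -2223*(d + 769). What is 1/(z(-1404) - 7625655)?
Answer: -1/6214055 ≈ -1.6093e-7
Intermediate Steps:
z(d) = -1709492 - 2223*d (z(d) = -5 - 2223*(d + 769) = -5 - 2223*(769 + d) = -5 + (-1709487 - 2223*d) = -1709492 - 2223*d)
1/(z(-1404) - 7625655) = 1/((-1709492 - 2223*(-1404)) - 7625655) = 1/((-1709492 + 3121092) - 7625655) = 1/(1411600 - 7625655) = 1/(-6214055) = -1/6214055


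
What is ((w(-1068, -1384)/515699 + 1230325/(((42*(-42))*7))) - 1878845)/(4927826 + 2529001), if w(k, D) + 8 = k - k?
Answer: -11964839963034899/47483965147897404 ≈ -0.25198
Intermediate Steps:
w(k, D) = -8 (w(k, D) = -8 + (k - k) = -8 + 0 = -8)
((w(-1068, -1384)/515699 + 1230325/(((42*(-42))*7))) - 1878845)/(4927826 + 2529001) = ((-8/515699 + 1230325/(((42*(-42))*7))) - 1878845)/(4927826 + 2529001) = ((-8*1/515699 + 1230325/((-1764*7))) - 1878845)/7456827 = ((-8/515699 + 1230325/(-12348)) - 1878845)*(1/7456827) = ((-8/515699 + 1230325*(-1/12348)) - 1878845)*(1/7456827) = ((-8/515699 - 1230325/12348) - 1878845)*(1/7456827) = (-634477470959/6367851252 - 1878845)*(1/7456827) = -11964839963034899/6367851252*1/7456827 = -11964839963034899/47483965147897404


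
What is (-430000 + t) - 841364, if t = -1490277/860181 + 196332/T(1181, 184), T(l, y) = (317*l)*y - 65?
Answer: -25111095771004172897/19751276273281 ≈ -1.2714e+6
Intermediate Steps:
T(l, y) = -65 + 317*l*y (T(l, y) = 317*l*y - 65 = -65 + 317*l*y)
t = -34163100547613/19751276273281 (t = -1490277/860181 + 196332/(-65 + 317*1181*184) = -1490277*1/860181 + 196332/(-65 + 68885368) = -496759/286727 + 196332/68885303 = -34163100547613/19751276273281 ≈ -1.7297)
(-430000 + t) - 841364 = (-430000 - 34163100547613/19751276273281) - 841364 = -8493082960611377613/19751276273281 - 841364 = -25111095771004172897/19751276273281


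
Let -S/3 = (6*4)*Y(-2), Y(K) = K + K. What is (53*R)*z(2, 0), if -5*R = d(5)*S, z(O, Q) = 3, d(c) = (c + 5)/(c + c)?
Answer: -45792/5 ≈ -9158.4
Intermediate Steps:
Y(K) = 2*K
d(c) = (5 + c)/(2*c) (d(c) = (5 + c)/((2*c)) = (5 + c)*(1/(2*c)) = (5 + c)/(2*c))
S = 288 (S = -3*6*4*2*(-2) = -72*(-4) = -3*(-96) = 288)
R = -288/5 (R = -(½)*(5 + 5)/5*288/5 = -(½)*(⅕)*10*288/5 = -288/5 ≈ -57.600)
(53*R)*z(2, 0) = (53*(-288/5))*3 = -15264/5*3 = -45792/5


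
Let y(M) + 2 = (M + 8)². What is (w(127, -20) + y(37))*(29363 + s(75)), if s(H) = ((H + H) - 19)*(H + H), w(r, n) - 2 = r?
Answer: 105475976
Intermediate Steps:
w(r, n) = 2 + r
y(M) = -2 + (8 + M)² (y(M) = -2 + (M + 8)² = -2 + (8 + M)²)
s(H) = 2*H*(-19 + 2*H) (s(H) = (2*H - 19)*(2*H) = (-19 + 2*H)*(2*H) = 2*H*(-19 + 2*H))
(w(127, -20) + y(37))*(29363 + s(75)) = ((2 + 127) + (-2 + (8 + 37)²))*(29363 + 2*75*(-19 + 2*75)) = (129 + (-2 + 45²))*(29363 + 2*75*(-19 + 150)) = (129 + (-2 + 2025))*(29363 + 2*75*131) = (129 + 2023)*(29363 + 19650) = 2152*49013 = 105475976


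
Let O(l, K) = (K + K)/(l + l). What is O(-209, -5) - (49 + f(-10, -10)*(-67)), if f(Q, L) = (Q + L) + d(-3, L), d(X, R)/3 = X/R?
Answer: -2776933/2090 ≈ -1328.7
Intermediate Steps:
d(X, R) = 3*X/R (d(X, R) = 3*(X/R) = 3*X/R)
O(l, K) = K/l (O(l, K) = (2*K)/((2*l)) = (2*K)*(1/(2*l)) = K/l)
f(Q, L) = L + Q - 9/L (f(Q, L) = (Q + L) + 3*(-3)/L = (L + Q) - 9/L = L + Q - 9/L)
O(-209, -5) - (49 + f(-10, -10)*(-67)) = -5/(-209) - (49 + (-10 - 10 - 9/(-10))*(-67)) = -5*(-1/209) - (49 + (-10 - 10 - 9*(-⅒))*(-67)) = 5/209 - (49 + (-10 - 10 + 9/10)*(-67)) = 5/209 - (49 - 191/10*(-67)) = 5/209 - (49 + 12797/10) = 5/209 - 1*13287/10 = 5/209 - 13287/10 = -2776933/2090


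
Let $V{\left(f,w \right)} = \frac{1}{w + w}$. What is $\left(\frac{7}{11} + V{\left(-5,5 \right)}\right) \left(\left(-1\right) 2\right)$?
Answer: $- \frac{81}{55} \approx -1.4727$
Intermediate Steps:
$V{\left(f,w \right)} = \frac{1}{2 w}$
$\left(\frac{7}{11} + V{\left(-5,5 \right)}\right) \left(\left(-1\right) 2\right) = \left(\frac{7}{11} + \frac{1}{2 \cdot 5}\right) \left(\left(-1\right) 2\right) = \left(7 \cdot \frac{1}{11} + \frac{1}{2} \cdot \frac{1}{5}\right) \left(-2\right) = \left(\frac{7}{11} + \frac{1}{10}\right) \left(-2\right) = \frac{81}{110} \left(-2\right) = - \frac{81}{55}$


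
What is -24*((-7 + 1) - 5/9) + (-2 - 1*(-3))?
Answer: 475/3 ≈ 158.33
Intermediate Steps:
-24*((-7 + 1) - 5/9) + (-2 - 1*(-3)) = -24*(-6 - 5*1/9) + (-2 + 3) = -24*(-6 - 5/9) + 1 = -24*(-59/9) + 1 = 472/3 + 1 = 475/3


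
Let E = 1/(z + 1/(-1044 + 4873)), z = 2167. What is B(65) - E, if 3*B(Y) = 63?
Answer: 174242495/8297444 ≈ 21.000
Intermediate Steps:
E = 3829/8297444 (E = 1/(2167 + 1/(-1044 + 4873)) = 1/(2167 + 1/3829) = 1/(8297444/3829) = 3829/8297444 ≈ 0.00046147)
B(Y) = 21 (B(Y) = (⅓)*63 = 21)
B(65) - E = 21 - 1*3829/8297444 = 21 - 3829/8297444 = 174242495/8297444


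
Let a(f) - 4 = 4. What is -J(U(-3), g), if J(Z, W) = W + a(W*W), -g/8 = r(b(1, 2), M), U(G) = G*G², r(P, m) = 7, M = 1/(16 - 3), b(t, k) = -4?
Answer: 48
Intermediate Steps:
M = 1/13 ≈ 0.076923
U(G) = G³
g = -56 (g = -8*7 = -56)
a(f) = 8 (a(f) = 4 + 4 = 8)
J(Z, W) = 8 + W (J(Z, W) = W + 8 = 8 + W)
-J(U(-3), g) = -(8 - 56) = -1*(-48) = 48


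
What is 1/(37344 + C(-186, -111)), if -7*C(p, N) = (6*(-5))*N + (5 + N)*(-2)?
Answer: 1/36838 ≈ 2.7146e-5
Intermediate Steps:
C(p, N) = 10/7 + 32*N/7 (C(p, N) = -((6*(-5))*N + (5 + N)*(-2))/7 = -(-30*N + (-10 - 2*N))/7 = -(-10 - 32*N)/7 = 10/7 + 32*N/7)
1/(37344 + C(-186, -111)) = 1/(37344 + (10/7 + (32/7)*(-111))) = 1/(37344 + (10/7 - 3552/7)) = 1/(37344 - 506) = 1/36838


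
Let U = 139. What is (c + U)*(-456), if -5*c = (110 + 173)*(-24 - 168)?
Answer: -25094136/5 ≈ -5.0188e+6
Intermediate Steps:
c = 54336/5 (c = -(110 + 173)*(-24 - 168)/5 = -283*(-192)/5 = -1/5*(-54336) = 54336/5 ≈ 10867.)
(c + U)*(-456) = (54336/5 + 139)*(-456) = (55031/5)*(-456) = -25094136/5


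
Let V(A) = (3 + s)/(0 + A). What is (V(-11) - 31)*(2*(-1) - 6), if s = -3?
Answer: 248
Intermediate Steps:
V(A) = 0 (V(A) = (3 - 3)/(0 + A) = 0/A = 0)
(V(-11) - 31)*(2*(-1) - 6) = (0 - 31)*(2*(-1) - 6) = -31*(-2 - 6) = -31*(-8) = 248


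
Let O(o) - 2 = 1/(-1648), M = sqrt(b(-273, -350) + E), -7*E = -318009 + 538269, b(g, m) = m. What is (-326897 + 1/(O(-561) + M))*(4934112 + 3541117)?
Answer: 8475229*(-538726256*sqrt(1558970) + 7539867769*I)/(-23065*I + 1648*sqrt(1558970)) ≈ -2.7705e+12 - 47504.0*I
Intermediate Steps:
E = -220260/7 (E = -(-318009 + 538269)/7 = -1/7*220260 = -220260/7 ≈ -31466.)
M = I*sqrt(1558970)/7 (M = sqrt(-350 - 220260/7) = sqrt(-222710/7) = I*sqrt(1558970)/7 ≈ 178.37*I)
O(o) = 3295/1648 (O(o) = 2 + 1/(-1648) = 2 - 1/1648 = 3295/1648)
(-326897 + 1/(O(-561) + M))*(4934112 + 3541117) = (-326897 + 1/(3295/1648 + I*sqrt(1558970)/7))*(4934112 + 3541117) = (-326897 + 1/(3295/1648 + I*sqrt(1558970)/7))*8475229 = -2770526934413 + 8475229/(3295/1648 + I*sqrt(1558970)/7)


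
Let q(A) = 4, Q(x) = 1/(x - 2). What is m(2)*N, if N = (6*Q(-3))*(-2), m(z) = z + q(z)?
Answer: 72/5 ≈ 14.400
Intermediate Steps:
Q(x) = 1/(-2 + x)
m(z) = 4 + z (m(z) = z + 4 = 4 + z)
N = 12/5 (N = (6/(-2 - 3))*(-2) = (6/(-5))*(-2) = (6*(-⅕))*(-2) = -6/5*(-2) = 12/5 ≈ 2.4000)
m(2)*N = (4 + 2)*(12/5) = 6*(12/5) = 72/5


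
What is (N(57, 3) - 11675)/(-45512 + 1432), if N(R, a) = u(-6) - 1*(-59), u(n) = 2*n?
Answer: 153/580 ≈ 0.26379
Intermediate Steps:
N(R, a) = 47 (N(R, a) = 2*(-6) - 1*(-59) = -12 + 59 = 47)
(N(57, 3) - 11675)/(-45512 + 1432) = (47 - 11675)/(-45512 + 1432) = -11628/(-44080) = -11628*(-1/44080) = 153/580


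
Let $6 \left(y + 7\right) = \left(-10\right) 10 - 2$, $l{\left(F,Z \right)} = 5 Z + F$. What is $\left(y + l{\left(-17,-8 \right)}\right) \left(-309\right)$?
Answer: $25029$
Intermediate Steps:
$l{\left(F,Z \right)} = F + 5 Z$
$y = -24$ ($y = -7 + \frac{\left(-10\right) 10 - 2}{6} = -7 + \frac{-100 - 2}{6} = -7 + \frac{1}{6} \left(-102\right) = -7 - 17 = -24$)
$\left(y + l{\left(-17,-8 \right)}\right) \left(-309\right) = \left(-24 + \left(-17 + 5 \left(-8\right)\right)\right) \left(-309\right) = \left(-24 - 57\right) \left(-309\right) = \left(-81\right) \left(-309\right) = 25029$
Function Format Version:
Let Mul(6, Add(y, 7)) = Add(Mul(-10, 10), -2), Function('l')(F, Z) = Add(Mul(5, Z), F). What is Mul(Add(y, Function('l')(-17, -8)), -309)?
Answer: 25029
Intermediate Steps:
Function('l')(F, Z) = Add(F, Mul(5, Z))
y = -24 (y = Add(-7, Mul(Rational(1, 6), Add(Mul(-10, 10), -2))) = Add(-7, Mul(Rational(1, 6), Add(-100, -2))) = Add(-7, Mul(Rational(1, 6), -102)) = Add(-7, -17) = -24)
Mul(Add(y, Function('l')(-17, -8)), -309) = Mul(Add(-24, Add(-17, Mul(5, -8))), -309) = Mul(Add(-24, Add(-17, -40)), -309) = Mul(Add(-24, -57), -309) = Mul(-81, -309) = 25029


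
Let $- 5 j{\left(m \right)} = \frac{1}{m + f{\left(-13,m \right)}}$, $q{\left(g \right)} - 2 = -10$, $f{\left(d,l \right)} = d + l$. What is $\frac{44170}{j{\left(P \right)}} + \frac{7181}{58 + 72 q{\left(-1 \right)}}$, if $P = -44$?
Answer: $\frac{11554423119}{518} \approx 2.2306 \cdot 10^{7}$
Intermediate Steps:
$q{\left(g \right)} = -8$ ($q{\left(g \right)} = 2 - 10 = -8$)
$j{\left(m \right)} = - \frac{1}{5 \left(-13 + 2 m\right)}$ ($j{\left(m \right)} = - \frac{1}{5 \left(m + \left(-13 + m\right)\right)} = - \frac{1}{5 \left(-13 + 2 m\right)}$)
$\frac{44170}{j{\left(P \right)}} + \frac{7181}{58 + 72 q{\left(-1 \right)}} = \frac{44170}{\left(-1\right) \frac{1}{-65 + 10 \left(-44\right)}} + \frac{7181}{58 + 72 \left(-8\right)} = \frac{44170}{\left(-1\right) \frac{1}{-65 - 440}} + \frac{7181}{58 - 576} = \frac{44170}{\left(-1\right) \frac{1}{-505}} + \frac{7181}{-518} = \frac{44170}{\left(-1\right) \left(- \frac{1}{505}\right)} + 7181 \left(- \frac{1}{518}\right) = 44170 \frac{1}{\frac{1}{505}} - \frac{7181}{518} = 44170 \cdot 505 - \frac{7181}{518} = 22305850 - \frac{7181}{518} = \frac{11554423119}{518}$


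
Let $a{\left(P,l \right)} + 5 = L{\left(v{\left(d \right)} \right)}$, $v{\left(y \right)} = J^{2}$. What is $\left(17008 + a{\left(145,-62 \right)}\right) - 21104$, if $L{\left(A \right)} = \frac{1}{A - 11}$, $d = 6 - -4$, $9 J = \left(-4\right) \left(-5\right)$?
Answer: $- \frac{2013672}{491} \approx -4101.2$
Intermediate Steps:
$J = \frac{20}{9}$ ($J = \frac{\left(-4\right) \left(-5\right)}{9} = \frac{1}{9} \cdot 20 = \frac{20}{9} \approx 2.2222$)
$d = 10$ ($d = 6 + 4 = 10$)
$v{\left(y \right)} = \frac{400}{81}$ ($v{\left(y \right)} = \left(\frac{20}{9}\right)^{2} = \frac{400}{81}$)
$L{\left(A \right)} = \frac{1}{-11 + A}$
$a{\left(P,l \right)} = - \frac{2536}{491}$ ($a{\left(P,l \right)} = -5 + \frac{1}{-11 + \frac{400}{81}} = -5 + \frac{1}{- \frac{491}{81}} = -5 - \frac{81}{491} = - \frac{2536}{491}$)
$\left(17008 + a{\left(145,-62 \right)}\right) - 21104 = \left(17008 - \frac{2536}{491}\right) - 21104 = \frac{8348392}{491} - 21104 = - \frac{2013672}{491}$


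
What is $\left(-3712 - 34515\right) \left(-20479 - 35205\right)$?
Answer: $2128632268$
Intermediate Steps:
$\left(-3712 - 34515\right) \left(-20479 - 35205\right) = \left(-38227\right) \left(-55684\right) = 2128632268$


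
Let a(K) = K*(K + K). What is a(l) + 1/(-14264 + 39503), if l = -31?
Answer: 48509359/25239 ≈ 1922.0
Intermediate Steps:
a(K) = 2*K² (a(K) = K*(2*K) = 2*K²)
a(l) + 1/(-14264 + 39503) = 2*(-31)² + 1/(-14264 + 39503) = 2*961 + 1/25239 = 1922 + 1/25239 = 48509359/25239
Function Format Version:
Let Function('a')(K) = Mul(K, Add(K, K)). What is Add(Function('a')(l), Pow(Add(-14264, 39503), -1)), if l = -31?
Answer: Rational(48509359, 25239) ≈ 1922.0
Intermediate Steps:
Function('a')(K) = Mul(2, Pow(K, 2)) (Function('a')(K) = Mul(K, Mul(2, K)) = Mul(2, Pow(K, 2)))
Add(Function('a')(l), Pow(Add(-14264, 39503), -1)) = Add(Mul(2, Pow(-31, 2)), Pow(Add(-14264, 39503), -1)) = Add(Mul(2, 961), Pow(25239, -1)) = Add(1922, Rational(1, 25239)) = Rational(48509359, 25239)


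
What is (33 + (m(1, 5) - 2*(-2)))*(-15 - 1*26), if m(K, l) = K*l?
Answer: -1722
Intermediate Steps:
(33 + (m(1, 5) - 2*(-2)))*(-15 - 1*26) = (33 + (1*5 - 2*(-2)))*(-15 - 1*26) = (33 + (5 + 4))*(-15 - 26) = (33 + 9)*(-41) = 42*(-41) = -1722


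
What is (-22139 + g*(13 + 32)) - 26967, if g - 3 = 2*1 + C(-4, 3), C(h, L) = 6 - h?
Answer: -48431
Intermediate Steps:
g = 15 (g = 3 + (2*1 + (6 - 1*(-4))) = 3 + (2 + (6 + 4)) = 3 + (2 + 10) = 3 + 12 = 15)
(-22139 + g*(13 + 32)) - 26967 = (-22139 + 15*(13 + 32)) - 26967 = (-22139 + 15*45) - 26967 = (-22139 + 675) - 26967 = -21464 - 26967 = -48431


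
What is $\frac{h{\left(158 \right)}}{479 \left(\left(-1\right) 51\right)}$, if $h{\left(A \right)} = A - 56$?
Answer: $- \frac{2}{479} \approx -0.0041754$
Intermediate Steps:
$h{\left(A \right)} = -56 + A$ ($h{\left(A \right)} = A - 56 = -56 + A$)
$\frac{h{\left(158 \right)}}{479 \left(\left(-1\right) 51\right)} = \frac{-56 + 158}{479 \left(\left(-1\right) 51\right)} = \frac{102}{479 \left(-51\right)} = \frac{102}{-24429} = 102 \left(- \frac{1}{24429}\right) = - \frac{2}{479}$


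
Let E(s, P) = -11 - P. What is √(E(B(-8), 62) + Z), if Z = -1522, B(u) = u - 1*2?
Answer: I*√1595 ≈ 39.937*I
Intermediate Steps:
B(u) = -2 + u (B(u) = u - 2 = -2 + u)
√(E(B(-8), 62) + Z) = √((-11 - 1*62) - 1522) = √((-11 - 62) - 1522) = √(-73 - 1522) = √(-1595) = I*√1595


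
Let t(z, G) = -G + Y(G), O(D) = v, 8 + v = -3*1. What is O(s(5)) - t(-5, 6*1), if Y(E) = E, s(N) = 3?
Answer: -11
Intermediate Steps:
v = -11 (v = -8 - 3*1 = -8 - 3 = -11)
O(D) = -11
t(z, G) = 0 (t(z, G) = -G + G = 0)
O(s(5)) - t(-5, 6*1) = -11 - 1*0 = -11 + 0 = -11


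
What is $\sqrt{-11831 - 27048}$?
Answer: $i \sqrt{38879} \approx 197.18 i$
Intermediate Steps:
$\sqrt{-11831 - 27048} = \sqrt{-38879} = i \sqrt{38879}$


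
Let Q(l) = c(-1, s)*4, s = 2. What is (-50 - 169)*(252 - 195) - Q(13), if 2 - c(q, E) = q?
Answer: -12495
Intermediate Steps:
c(q, E) = 2 - q
Q(l) = 12 (Q(l) = (2 - 1*(-1))*4 = (2 + 1)*4 = 3*4 = 12)
(-50 - 169)*(252 - 195) - Q(13) = (-50 - 169)*(252 - 195) - 1*12 = -219*57 - 12 = -12483 - 12 = -12495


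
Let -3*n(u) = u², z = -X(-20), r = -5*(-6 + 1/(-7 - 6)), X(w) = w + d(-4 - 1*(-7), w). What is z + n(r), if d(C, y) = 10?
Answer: -150955/507 ≈ -297.74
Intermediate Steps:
X(w) = 10 + w (X(w) = w + 10 = 10 + w)
r = 395/13 (r = -5*(-6 + 1/(-13)) = -5*(-6 - 1/13) = -5*(-79/13) = 395/13 ≈ 30.385)
z = 10 (z = -(10 - 20) = -1*(-10) = 10)
n(u) = -u²/3
z + n(r) = 10 - (395/13)²/3 = 10 - ⅓*156025/169 = 10 - 156025/507 = -150955/507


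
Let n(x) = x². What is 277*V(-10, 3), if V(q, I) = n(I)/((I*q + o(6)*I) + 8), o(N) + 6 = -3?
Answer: -2493/49 ≈ -50.878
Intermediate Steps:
o(N) = -9 (o(N) = -6 - 3 = -9)
V(q, I) = I²/(8 - 9*I + I*q) (V(q, I) = I²/((I*q - 9*I) + 8) = I²/((-9*I + I*q) + 8) = I²/(8 - 9*I + I*q))
277*V(-10, 3) = 277*(3²/(8 - 9*3 + 3*(-10))) = 277*(9/(8 - 27 - 30)) = 277*(9/(-49)) = 277*(9*(-1/49)) = 277*(-9/49) = -2493/49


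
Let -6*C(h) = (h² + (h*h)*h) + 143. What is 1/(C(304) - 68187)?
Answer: -6/28596145 ≈ -2.0982e-7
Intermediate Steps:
C(h) = -143/6 - h²/6 - h³/6 (C(h) = -((h² + (h*h)*h) + 143)/6 = -((h² + h²*h) + 143)/6 = -((h² + h³) + 143)/6 = -(143 + h² + h³)/6 = -143/6 - h²/6 - h³/6)
1/(C(304) - 68187) = 1/((-143/6 - ⅙*304² - ⅙*304³) - 68187) = 1/((-143/6 - ⅙*92416 - ⅙*28094464) - 68187) = 1/((-143/6 - 46208/3 - 14047232/3) - 68187) = 1/(-28187023/6 - 68187) = 1/(-28596145/6) = -6/28596145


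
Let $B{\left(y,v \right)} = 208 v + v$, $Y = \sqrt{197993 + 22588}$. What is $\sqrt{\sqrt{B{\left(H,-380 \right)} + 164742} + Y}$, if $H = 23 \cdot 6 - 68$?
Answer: $\sqrt{\sqrt{85322} + 3 \sqrt{24509}} \approx 27.6$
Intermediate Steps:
$H = 70$ ($H = 138 - 68 = 70$)
$Y = 3 \sqrt{24509}$ ($Y = \sqrt{220581} = 3 \sqrt{24509} \approx 469.66$)
$B{\left(y,v \right)} = 209 v$
$\sqrt{\sqrt{B{\left(H,-380 \right)} + 164742} + Y} = \sqrt{\sqrt{209 \left(-380\right) + 164742} + 3 \sqrt{24509}} = \sqrt{\sqrt{-79420 + 164742} + 3 \sqrt{24509}} = \sqrt{\sqrt{85322} + 3 \sqrt{24509}}$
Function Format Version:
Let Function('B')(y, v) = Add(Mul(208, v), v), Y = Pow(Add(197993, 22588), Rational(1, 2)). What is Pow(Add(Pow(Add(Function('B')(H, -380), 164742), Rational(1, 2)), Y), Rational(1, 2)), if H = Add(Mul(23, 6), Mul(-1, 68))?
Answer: Pow(Add(Pow(85322, Rational(1, 2)), Mul(3, Pow(24509, Rational(1, 2)))), Rational(1, 2)) ≈ 27.600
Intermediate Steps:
H = 70 (H = Add(138, -68) = 70)
Y = Mul(3, Pow(24509, Rational(1, 2))) (Y = Pow(220581, Rational(1, 2)) = Mul(3, Pow(24509, Rational(1, 2))) ≈ 469.66)
Function('B')(y, v) = Mul(209, v)
Pow(Add(Pow(Add(Function('B')(H, -380), 164742), Rational(1, 2)), Y), Rational(1, 2)) = Pow(Add(Pow(Add(Mul(209, -380), 164742), Rational(1, 2)), Mul(3, Pow(24509, Rational(1, 2)))), Rational(1, 2)) = Pow(Add(Pow(Add(-79420, 164742), Rational(1, 2)), Mul(3, Pow(24509, Rational(1, 2)))), Rational(1, 2)) = Pow(Add(Pow(85322, Rational(1, 2)), Mul(3, Pow(24509, Rational(1, 2)))), Rational(1, 2))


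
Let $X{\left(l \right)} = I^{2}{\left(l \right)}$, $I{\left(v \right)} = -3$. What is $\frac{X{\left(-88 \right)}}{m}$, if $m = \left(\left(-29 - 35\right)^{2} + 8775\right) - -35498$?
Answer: $\frac{3}{16123} \approx 0.00018607$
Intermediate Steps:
$X{\left(l \right)} = 9$ ($X{\left(l \right)} = \left(-3\right)^{2} = 9$)
$m = 48369$ ($m = \left(\left(-64\right)^{2} + 8775\right) + 35498 = \left(4096 + 8775\right) + 35498 = 12871 + 35498 = 48369$)
$\frac{X{\left(-88 \right)}}{m} = \frac{9}{48369} = 9 \cdot \frac{1}{48369} = \frac{3}{16123}$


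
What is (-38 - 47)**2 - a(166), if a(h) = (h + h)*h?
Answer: -47887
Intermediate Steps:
a(h) = 2*h**2 (a(h) = (2*h)*h = 2*h**2)
(-38 - 47)**2 - a(166) = (-38 - 47)**2 - 2*166**2 = (-85)**2 - 2*27556 = 7225 - 1*55112 = 7225 - 55112 = -47887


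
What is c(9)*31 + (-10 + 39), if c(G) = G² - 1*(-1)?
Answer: 2571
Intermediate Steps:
c(G) = 1 + G² (c(G) = G² + 1 = 1 + G²)
c(9)*31 + (-10 + 39) = (1 + 9²)*31 + (-10 + 39) = (1 + 81)*31 + 29 = 82*31 + 29 = 2542 + 29 = 2571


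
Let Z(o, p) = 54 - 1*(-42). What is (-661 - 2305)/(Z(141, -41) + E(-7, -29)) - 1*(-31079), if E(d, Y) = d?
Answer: 2763065/89 ≈ 31046.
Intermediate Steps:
Z(o, p) = 96 (Z(o, p) = 54 + 42 = 96)
(-661 - 2305)/(Z(141, -41) + E(-7, -29)) - 1*(-31079) = (-661 - 2305)/(96 - 7) - 1*(-31079) = -2966/89 + 31079 = 2763065/89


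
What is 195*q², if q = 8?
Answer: 12480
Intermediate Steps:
195*q² = 195*8² = 195*64 = 12480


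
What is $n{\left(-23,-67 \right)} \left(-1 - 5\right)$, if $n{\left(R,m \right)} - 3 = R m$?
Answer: $-9264$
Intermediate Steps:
$n{\left(R,m \right)} = 3 + R m$
$n{\left(-23,-67 \right)} \left(-1 - 5\right) = \left(3 - -1541\right) \left(-1 - 5\right) = \left(3 + 1541\right) \left(-6\right) = 1544 \left(-6\right) = -9264$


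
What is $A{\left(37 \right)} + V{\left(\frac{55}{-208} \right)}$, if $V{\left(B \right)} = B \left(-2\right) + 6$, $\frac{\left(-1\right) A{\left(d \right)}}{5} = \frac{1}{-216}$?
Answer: $\frac{9199}{1404} \approx 6.552$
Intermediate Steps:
$A{\left(d \right)} = \frac{5}{216}$ ($A{\left(d \right)} = - \frac{5}{-216} = \left(-5\right) \left(- \frac{1}{216}\right) = \frac{5}{216}$)
$V{\left(B \right)} = 6 - 2 B$ ($V{\left(B \right)} = - 2 B + 6 = 6 - 2 B$)
$A{\left(37 \right)} + V{\left(\frac{55}{-208} \right)} = \frac{5}{216} + \left(6 - 2 \frac{55}{-208}\right) = \frac{5}{216} + \left(6 - 2 \cdot 55 \left(- \frac{1}{208}\right)\right) = \frac{5}{216} + \left(6 - - \frac{55}{104}\right) = \frac{5}{216} + \left(6 + \frac{55}{104}\right) = \frac{5}{216} + \frac{679}{104} = \frac{9199}{1404}$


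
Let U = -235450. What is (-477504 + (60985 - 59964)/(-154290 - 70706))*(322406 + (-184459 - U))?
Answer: -40116463431793985/224996 ≈ -1.7830e+11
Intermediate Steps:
(-477504 + (60985 - 59964)/(-154290 - 70706))*(322406 + (-184459 - U)) = (-477504 + (60985 - 59964)/(-154290 - 70706))*(322406 + (-184459 - 1*(-235450))) = (-477504 + 1021/(-224996))*(322406 + (-184459 + 235450)) = (-477504 + 1021*(-1/224996))*(322406 + 50991) = (-477504 - 1021/224996)*373397 = -107436491005/224996*373397 = -40116463431793985/224996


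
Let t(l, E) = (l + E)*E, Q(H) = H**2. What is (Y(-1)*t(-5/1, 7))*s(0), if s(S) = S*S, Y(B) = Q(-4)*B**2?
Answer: 0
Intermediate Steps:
t(l, E) = E*(E + l) (t(l, E) = (E + l)*E = E*(E + l))
Y(B) = 16*B**2 (Y(B) = (-4)**2*B**2 = 16*B**2)
s(S) = S**2
(Y(-1)*t(-5/1, 7))*s(0) = ((16*(-1)**2)*(7*(7 - 5/1)))*0**2 = ((16*1)*(7*(7 - 5*1)))*0 = (16*(7*(7 - 5)))*0 = (16*(7*2))*0 = (16*14)*0 = 224*0 = 0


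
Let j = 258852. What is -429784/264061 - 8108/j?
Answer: -28347863639/17088179493 ≈ -1.6589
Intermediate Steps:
-429784/264061 - 8108/j = -429784/264061 - 8108/258852 = -429784*1/264061 - 8108*1/258852 = -429784/264061 - 2027/64713 = -28347863639/17088179493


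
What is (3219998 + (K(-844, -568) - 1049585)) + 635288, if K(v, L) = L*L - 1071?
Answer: 3127254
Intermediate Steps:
K(v, L) = -1071 + L² (K(v, L) = L² - 1071 = -1071 + L²)
(3219998 + (K(-844, -568) - 1049585)) + 635288 = (3219998 + ((-1071 + (-568)²) - 1049585)) + 635288 = (3219998 + ((-1071 + 322624) - 1049585)) + 635288 = (3219998 + (321553 - 1049585)) + 635288 = (3219998 - 728032) + 635288 = 2491966 + 635288 = 3127254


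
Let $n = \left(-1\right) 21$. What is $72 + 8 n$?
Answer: $-96$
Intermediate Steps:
$n = -21$
$72 + 8 n = 72 + 8 \left(-21\right) = 72 - 168 = -96$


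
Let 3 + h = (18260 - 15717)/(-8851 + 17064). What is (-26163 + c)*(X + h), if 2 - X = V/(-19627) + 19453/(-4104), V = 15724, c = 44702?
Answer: 3131176634847571/34818455016 ≈ 89929.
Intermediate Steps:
X = 31970197/4239432 (X = 2 - (15724/(-19627) + 19453/(-4104)) = 2 - (15724*(-1/19627) + 19453*(-1/4104)) = 2 - (-15724/19627 - 19453/4104) = 2 - 1*(-23491333/4239432) = 2 + 23491333/4239432 = 31970197/4239432 ≈ 7.5412)
h = -22096/8213 (h = -3 + (18260 - 15717)/(-8851 + 17064) = -3 + 2543/8213 = -22096/8213 ≈ -2.6904)
(-26163 + c)*(X + h) = (-26163 + 44702)*(31970197/4239432 - 22096/8213) = 18539*(168896738489/34818455016) = 3131176634847571/34818455016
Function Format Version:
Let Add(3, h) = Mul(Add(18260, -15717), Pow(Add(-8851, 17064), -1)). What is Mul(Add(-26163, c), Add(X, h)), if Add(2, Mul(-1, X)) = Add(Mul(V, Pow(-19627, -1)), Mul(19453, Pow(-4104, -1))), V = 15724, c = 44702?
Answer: Rational(3131176634847571, 34818455016) ≈ 89929.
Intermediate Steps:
X = Rational(31970197, 4239432) (X = Add(2, Mul(-1, Add(Mul(15724, Pow(-19627, -1)), Mul(19453, Pow(-4104, -1))))) = Add(2, Mul(-1, Add(Mul(15724, Rational(-1, 19627)), Mul(19453, Rational(-1, 4104))))) = Add(2, Mul(-1, Add(Rational(-15724, 19627), Rational(-19453, 4104)))) = Add(2, Mul(-1, Rational(-23491333, 4239432))) = Add(2, Rational(23491333, 4239432)) = Rational(31970197, 4239432) ≈ 7.5412)
h = Rational(-22096, 8213) (h = Add(-3, Mul(Add(18260, -15717), Pow(Add(-8851, 17064), -1))) = Add(-3, Mul(2543, Pow(8213, -1))) = Add(-3, Mul(2543, Rational(1, 8213))) = Add(-3, Rational(2543, 8213)) = Rational(-22096, 8213) ≈ -2.6904)
Mul(Add(-26163, c), Add(X, h)) = Mul(Add(-26163, 44702), Add(Rational(31970197, 4239432), Rational(-22096, 8213))) = Mul(18539, Rational(168896738489, 34818455016)) = Rational(3131176634847571, 34818455016)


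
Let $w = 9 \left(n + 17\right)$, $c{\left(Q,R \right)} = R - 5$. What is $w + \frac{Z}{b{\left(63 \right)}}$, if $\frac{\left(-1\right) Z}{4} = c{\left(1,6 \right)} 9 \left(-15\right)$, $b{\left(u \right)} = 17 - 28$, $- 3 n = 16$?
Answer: $\frac{615}{11} \approx 55.909$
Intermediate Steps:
$n = - \frac{16}{3}$ ($n = \left(- \frac{1}{3}\right) 16 = - \frac{16}{3} \approx -5.3333$)
$c{\left(Q,R \right)} = -5 + R$
$b{\left(u \right)} = -11$ ($b{\left(u \right)} = 17 - 28 = -11$)
$Z = 540$ ($Z = - 4 \left(-5 + 6\right) 9 \left(-15\right) = - 4 \cdot 1 \cdot 9 \left(-15\right) = - 4 \cdot 9 \left(-15\right) = \left(-4\right) \left(-135\right) = 540$)
$w = 105$ ($w = 9 \left(- \frac{16}{3} + 17\right) = 9 \cdot \frac{35}{3} = 105$)
$w + \frac{Z}{b{\left(63 \right)}} = 105 + \frac{540}{-11} = 105 + 540 \left(- \frac{1}{11}\right) = 105 - \frac{540}{11} = \frac{615}{11}$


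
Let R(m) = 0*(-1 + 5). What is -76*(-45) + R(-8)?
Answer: 3420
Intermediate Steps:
R(m) = 0 (R(m) = 0*4 = 0)
-76*(-45) + R(-8) = -76*(-45) + 0 = 3420 + 0 = 3420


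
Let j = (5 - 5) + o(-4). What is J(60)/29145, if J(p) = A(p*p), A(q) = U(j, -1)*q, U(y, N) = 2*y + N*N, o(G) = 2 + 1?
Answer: 1680/1943 ≈ 0.86464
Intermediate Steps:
o(G) = 3
j = 3 (j = (5 - 5) + 3 = 0 + 3 = 3)
U(y, N) = N² + 2*y (U(y, N) = 2*y + N² = N² + 2*y)
A(q) = 7*q (A(q) = ((-1)² + 2*3)*q = (1 + 6)*q = 7*q)
J(p) = 7*p² (J(p) = 7*(p*p) = 7*p²)
J(60)/29145 = (7*60²)/29145 = (7*3600)*(1/29145) = 25200*(1/29145) = 1680/1943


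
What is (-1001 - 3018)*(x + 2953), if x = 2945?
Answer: -23704062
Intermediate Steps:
(-1001 - 3018)*(x + 2953) = (-1001 - 3018)*(2945 + 2953) = -4019*5898 = -23704062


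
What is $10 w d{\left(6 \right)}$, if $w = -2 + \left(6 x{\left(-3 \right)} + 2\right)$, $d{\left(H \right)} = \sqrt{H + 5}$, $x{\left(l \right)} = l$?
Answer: $- 180 \sqrt{11} \approx -596.99$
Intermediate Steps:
$d{\left(H \right)} = \sqrt{5 + H}$
$w = -18$ ($w = -2 + \left(6 \left(-3\right) + 2\right) = -2 + \left(-18 + 2\right) = -2 - 16 = -18$)
$10 w d{\left(6 \right)} = 10 \left(-18\right) \sqrt{5 + 6} = - 180 \sqrt{11}$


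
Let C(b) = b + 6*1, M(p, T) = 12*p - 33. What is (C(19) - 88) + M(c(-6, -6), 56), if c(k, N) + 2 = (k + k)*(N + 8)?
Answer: -408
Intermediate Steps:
c(k, N) = -2 + 2*k*(8 + N) (c(k, N) = -2 + (k + k)*(N + 8) = -2 + (2*k)*(8 + N) = -2 + 2*k*(8 + N))
M(p, T) = -33 + 12*p
C(b) = 6 + b (C(b) = b + 6 = 6 + b)
(C(19) - 88) + M(c(-6, -6), 56) = ((6 + 19) - 88) + (-33 + 12*(-2 + 16*(-6) + 2*(-6)*(-6))) = (25 - 88) + (-33 + 12*(-2 - 96 + 72)) = -63 + (-33 + 12*(-26)) = -63 + (-33 - 312) = -63 - 345 = -408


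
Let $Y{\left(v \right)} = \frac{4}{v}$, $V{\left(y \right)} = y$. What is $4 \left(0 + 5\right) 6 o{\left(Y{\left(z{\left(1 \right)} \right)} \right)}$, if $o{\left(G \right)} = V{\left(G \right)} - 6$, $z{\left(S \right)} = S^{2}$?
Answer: $-240$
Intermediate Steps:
$o{\left(G \right)} = -6 + G$ ($o{\left(G \right)} = G - 6 = -6 + G$)
$4 \left(0 + 5\right) 6 o{\left(Y{\left(z{\left(1 \right)} \right)} \right)} = 4 \left(0 + 5\right) 6 \left(-6 + \frac{4}{1^{2}}\right) = 4 \cdot 5 \cdot 6 \left(-6 + \frac{4}{1}\right) = 4 \cdot 30 \left(-6 + 4 \cdot 1\right) = 120 \left(-6 + 4\right) = 120 \left(-2\right) = -240$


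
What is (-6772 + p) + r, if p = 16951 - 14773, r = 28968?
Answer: 24374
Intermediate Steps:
p = 2178
(-6772 + p) + r = (-6772 + 2178) + 28968 = -4594 + 28968 = 24374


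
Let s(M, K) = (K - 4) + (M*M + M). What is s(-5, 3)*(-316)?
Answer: -6004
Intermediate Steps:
s(M, K) = -4 + K + M + M**2 (s(M, K) = (-4 + K) + (M**2 + M) = (-4 + K) + (M + M**2) = -4 + K + M + M**2)
s(-5, 3)*(-316) = (-4 + 3 - 5 + (-5)**2)*(-316) = (-4 + 3 - 5 + 25)*(-316) = 19*(-316) = -6004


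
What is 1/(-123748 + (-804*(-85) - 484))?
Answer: -1/55892 ≈ -1.7892e-5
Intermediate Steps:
1/(-123748 + (-804*(-85) - 484)) = 1/(-123748 + (-201*(-340) - 484)) = 1/(-123748 + (68340 - 484)) = 1/(-123748 + 67856) = 1/(-55892) = -1/55892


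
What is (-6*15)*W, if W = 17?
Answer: -1530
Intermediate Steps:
(-6*15)*W = -6*15*17 = -90*17 = -1530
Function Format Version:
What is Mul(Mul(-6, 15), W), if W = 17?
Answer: -1530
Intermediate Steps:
Mul(Mul(-6, 15), W) = Mul(Mul(-6, 15), 17) = Mul(-90, 17) = -1530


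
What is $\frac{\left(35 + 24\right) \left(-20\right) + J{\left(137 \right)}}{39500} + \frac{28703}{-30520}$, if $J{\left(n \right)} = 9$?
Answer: $- \frac{58475371}{60277000} \approx -0.97011$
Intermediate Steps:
$\frac{\left(35 + 24\right) \left(-20\right) + J{\left(137 \right)}}{39500} + \frac{28703}{-30520} = \frac{\left(35 + 24\right) \left(-20\right) + 9}{39500} + \frac{28703}{-30520} = \left(59 \left(-20\right) + 9\right) \frac{1}{39500} + 28703 \left(- \frac{1}{30520}\right) = \left(-1180 + 9\right) \frac{1}{39500} - \frac{28703}{30520} = \left(-1171\right) \frac{1}{39500} - \frac{28703}{30520} = - \frac{1171}{39500} - \frac{28703}{30520} = - \frac{58475371}{60277000}$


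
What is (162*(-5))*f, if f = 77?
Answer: -62370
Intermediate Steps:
(162*(-5))*f = (162*(-5))*77 = -810*77 = -62370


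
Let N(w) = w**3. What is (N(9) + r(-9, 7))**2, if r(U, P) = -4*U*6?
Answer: 893025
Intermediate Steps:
r(U, P) = -24*U
(N(9) + r(-9, 7))**2 = (9**3 - 24*(-9))**2 = (729 + 216)**2 = 945**2 = 893025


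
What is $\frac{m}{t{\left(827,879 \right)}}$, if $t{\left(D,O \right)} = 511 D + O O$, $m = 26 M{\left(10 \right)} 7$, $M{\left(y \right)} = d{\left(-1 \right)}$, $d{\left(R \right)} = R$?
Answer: $- \frac{91}{597619} \approx -0.00015227$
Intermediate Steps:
$M{\left(y \right)} = -1$
$m = -182$ ($m = 26 \left(-1\right) 7 = \left(-26\right) 7 = -182$)
$t{\left(D,O \right)} = O^{2} + 511 D$ ($t{\left(D,O \right)} = 511 D + O^{2} = O^{2} + 511 D$)
$\frac{m}{t{\left(827,879 \right)}} = - \frac{182}{879^{2} + 511 \cdot 827} = - \frac{182}{772641 + 422597} = - \frac{182}{1195238} = \left(-182\right) \frac{1}{1195238} = - \frac{91}{597619}$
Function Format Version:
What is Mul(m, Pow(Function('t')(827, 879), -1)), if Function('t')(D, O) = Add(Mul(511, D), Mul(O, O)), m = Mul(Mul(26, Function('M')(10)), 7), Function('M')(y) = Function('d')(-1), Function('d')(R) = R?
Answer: Rational(-91, 597619) ≈ -0.00015227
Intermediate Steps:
Function('M')(y) = -1
m = -182 (m = Mul(Mul(26, -1), 7) = Mul(-26, 7) = -182)
Function('t')(D, O) = Add(Pow(O, 2), Mul(511, D)) (Function('t')(D, O) = Add(Mul(511, D), Pow(O, 2)) = Add(Pow(O, 2), Mul(511, D)))
Mul(m, Pow(Function('t')(827, 879), -1)) = Mul(-182, Pow(Add(Pow(879, 2), Mul(511, 827)), -1)) = Mul(-182, Pow(Add(772641, 422597), -1)) = Mul(-182, Pow(1195238, -1)) = Mul(-182, Rational(1, 1195238)) = Rational(-91, 597619)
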